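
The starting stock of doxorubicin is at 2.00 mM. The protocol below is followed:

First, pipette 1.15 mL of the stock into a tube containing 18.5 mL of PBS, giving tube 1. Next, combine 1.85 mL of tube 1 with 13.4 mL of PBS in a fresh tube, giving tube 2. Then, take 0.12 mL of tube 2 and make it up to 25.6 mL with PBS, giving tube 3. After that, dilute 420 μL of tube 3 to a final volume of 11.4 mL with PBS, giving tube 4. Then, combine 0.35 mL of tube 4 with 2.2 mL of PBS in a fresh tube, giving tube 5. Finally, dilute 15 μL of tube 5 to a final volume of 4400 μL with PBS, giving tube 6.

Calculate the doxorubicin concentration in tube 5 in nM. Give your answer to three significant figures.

0.337 nM

Step 1: 1.15 mL + 18.5 mL = 19.65 mL total → factor 19.65/1.15 = 17.087
Step 2: 1.85 mL + 13.4 mL = 15.25 mL total → factor 15.25/1.85 = 8.2432
Step 3: 0.12 mL brought to 25.6 mL → factor 25.6/0.12 = 213.33
Step 4: 420 μL brought to 11.4 mL → factor 11400/420 = 27.143
Step 5: 0.35 mL + 2.2 mL = 2.55 mL total → factor 2.55/0.35 = 7.2857
Dilution factor through tube 5 = 17.087 × 8.2432 × 213.33 × 27.143 × 7.2857 = 5.9422 × 10^6
[tube 5] = 2.00 mM / 5.9422 × 10^6 = 3.366 × 10^-7 mM = 0.337 nM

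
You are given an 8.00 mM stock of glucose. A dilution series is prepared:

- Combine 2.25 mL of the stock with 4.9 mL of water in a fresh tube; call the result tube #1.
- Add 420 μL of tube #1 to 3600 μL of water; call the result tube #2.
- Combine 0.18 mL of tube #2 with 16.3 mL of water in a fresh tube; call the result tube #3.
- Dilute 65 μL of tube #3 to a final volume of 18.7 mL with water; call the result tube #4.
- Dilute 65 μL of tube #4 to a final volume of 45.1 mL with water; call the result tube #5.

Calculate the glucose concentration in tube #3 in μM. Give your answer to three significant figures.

Step 1: 2.25 mL + 4.9 mL = 7.15 mL total → factor 7.15/2.25 = 3.1778
Step 2: 420 μL + 3600 μL = 4020 μL total → factor 4020/420 = 9.5714
Step 3: 0.18 mL + 16.3 mL = 16.48 mL total → factor 16.48/0.18 = 91.556
Dilution factor through tube #3 = 3.1778 × 9.5714 × 91.556 = 2784.7
[tube #3] = 8.00 mM / 2784.7 = 0.002873 mM = 2.87 μM

2.87 μM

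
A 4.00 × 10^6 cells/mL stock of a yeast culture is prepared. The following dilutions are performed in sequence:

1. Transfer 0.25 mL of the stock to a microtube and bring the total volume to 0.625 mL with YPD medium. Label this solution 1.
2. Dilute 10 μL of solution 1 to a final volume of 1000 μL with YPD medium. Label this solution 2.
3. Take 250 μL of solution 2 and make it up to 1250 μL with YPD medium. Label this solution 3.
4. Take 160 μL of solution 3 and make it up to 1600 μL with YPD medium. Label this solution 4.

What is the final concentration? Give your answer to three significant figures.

Step 1: 0.25 mL brought to 0.625 mL → factor 0.625/0.25 = 2.5
Step 2: 10 μL brought to 1000 μL → factor 1000/10 = 100
Step 3: 250 μL brought to 1250 μL → factor 1250/250 = 5
Step 4: 160 μL brought to 1600 μL → factor 1600/160 = 10
Overall dilution factor = 2.5 × 100 × 5 × 10 = 12500
Final = 4.00 × 10^6 cells/mL / 12500 = 320 cells/mL

320 cells/mL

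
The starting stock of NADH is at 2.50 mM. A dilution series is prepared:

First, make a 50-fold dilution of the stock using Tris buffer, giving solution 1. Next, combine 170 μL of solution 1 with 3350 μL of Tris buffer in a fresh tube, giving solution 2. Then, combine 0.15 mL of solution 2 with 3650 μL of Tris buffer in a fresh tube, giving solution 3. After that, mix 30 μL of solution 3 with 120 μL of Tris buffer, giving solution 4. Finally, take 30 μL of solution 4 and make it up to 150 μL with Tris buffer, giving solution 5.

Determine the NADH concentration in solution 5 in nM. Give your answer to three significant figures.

3.81 nM

Step 1: 50-fold → factor 50
Step 2: 170 μL + 3350 μL = 3520 μL total → factor 3520/170 = 20.706
Step 3: 0.15 mL + 3650 μL = 3.8 mL total → factor 3.8/0.15 = 25.333
Step 4: 30 μL + 120 μL = 150 μL total → factor 150/30 = 5
Step 5: 30 μL brought to 150 μL → factor 150/30 = 5
Overall dilution factor = 50 × 20.706 × 25.333 × 5 × 5 = 6.5569 × 10^5
Final = 2.50 mM / 6.5569 × 10^5 = 3.813 × 10^-6 mM = 3.81 nM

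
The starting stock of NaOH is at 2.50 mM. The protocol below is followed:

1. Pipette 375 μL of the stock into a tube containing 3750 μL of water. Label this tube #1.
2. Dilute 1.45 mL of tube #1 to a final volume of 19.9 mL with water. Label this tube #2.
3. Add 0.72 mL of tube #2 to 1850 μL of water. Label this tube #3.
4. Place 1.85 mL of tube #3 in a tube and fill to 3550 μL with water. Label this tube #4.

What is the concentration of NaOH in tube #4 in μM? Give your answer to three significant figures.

Step 1: 375 μL + 3750 μL = 4125 μL total → factor 4125/375 = 11
Step 2: 1.45 mL brought to 19.9 mL → factor 19.9/1.45 = 13.724
Step 3: 0.72 mL + 1850 μL = 2.57 mL total → factor 2.57/0.72 = 3.5694
Step 4: 1.85 mL brought to 3550 μL → factor 3.55/1.85 = 1.9189
Overall dilution factor = 11 × 13.724 × 3.5694 × 1.9189 = 1034
Final = 2.50 mM / 1034 = 0.002418 mM = 2.42 μM

2.42 μM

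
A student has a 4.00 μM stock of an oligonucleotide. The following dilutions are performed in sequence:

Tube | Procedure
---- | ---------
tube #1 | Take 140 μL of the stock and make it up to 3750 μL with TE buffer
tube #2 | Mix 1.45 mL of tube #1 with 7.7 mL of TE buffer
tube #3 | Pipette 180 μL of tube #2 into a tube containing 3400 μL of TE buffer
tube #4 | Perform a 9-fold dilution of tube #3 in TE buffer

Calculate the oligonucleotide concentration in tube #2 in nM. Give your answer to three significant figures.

Step 1: 140 μL brought to 3750 μL → factor 3750/140 = 26.786
Step 2: 1.45 mL + 7.7 mL = 9.15 mL total → factor 9.15/1.45 = 6.3103
Dilution factor through tube #2 = 26.786 × 6.3103 = 169.03
[tube #2] = 4.00 μM / 169.03 = 0.02366 μM = 23.7 nM

23.7 nM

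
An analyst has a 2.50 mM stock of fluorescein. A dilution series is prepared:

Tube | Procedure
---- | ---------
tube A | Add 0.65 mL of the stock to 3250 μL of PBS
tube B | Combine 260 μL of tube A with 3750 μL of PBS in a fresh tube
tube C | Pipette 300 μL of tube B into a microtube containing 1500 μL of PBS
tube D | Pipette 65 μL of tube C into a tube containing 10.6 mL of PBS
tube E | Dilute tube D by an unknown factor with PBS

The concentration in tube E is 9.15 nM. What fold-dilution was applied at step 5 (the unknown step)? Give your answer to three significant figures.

3.00-fold

Step 1: 0.65 mL + 3250 μL = 3.9 mL total → factor 3.9/0.65 = 6
Step 2: 260 μL + 3750 μL = 4010 μL total → factor 4010/260 = 15.423
Step 3: 300 μL + 1500 μL = 1800 μL total → factor 1800/300 = 6
Step 4: 65 μL + 10.6 mL = 10665 μL total → factor 10665/65 = 164.08
Step 5: unknown factor x
Product of known-step factors = 91101
Overall factor = 2.50 mM / (9.15 nM) = 2.7322 × 10^5
x = 2.7322 × 10^5 / 91101 = 3.00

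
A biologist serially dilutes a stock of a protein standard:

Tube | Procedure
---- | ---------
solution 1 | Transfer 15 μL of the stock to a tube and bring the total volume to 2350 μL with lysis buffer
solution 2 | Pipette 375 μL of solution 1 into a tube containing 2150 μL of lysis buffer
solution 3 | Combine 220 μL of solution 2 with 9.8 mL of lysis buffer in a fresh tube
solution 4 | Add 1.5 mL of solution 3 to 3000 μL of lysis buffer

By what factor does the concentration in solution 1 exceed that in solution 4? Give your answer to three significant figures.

920

Step 1: 15 μL brought to 2350 μL → factor 2350/15 = 156.67
Step 2: 375 μL + 2150 μL = 2525 μL total → factor 2525/375 = 6.7333
Step 3: 220 μL + 9.8 mL = 10020 μL total → factor 10020/220 = 45.545
Step 4: 1.5 mL + 3000 μL = 4.5 mL total → factor 4.5/1.5 = 3
Dilution factor to solution 1 = 156.67; to solution 4 = 1.4414 × 10^5
[solution 1]/[solution 4] = (factor to solution 4)/(factor to solution 1) = 1.4414 × 10^5/156.67 = 920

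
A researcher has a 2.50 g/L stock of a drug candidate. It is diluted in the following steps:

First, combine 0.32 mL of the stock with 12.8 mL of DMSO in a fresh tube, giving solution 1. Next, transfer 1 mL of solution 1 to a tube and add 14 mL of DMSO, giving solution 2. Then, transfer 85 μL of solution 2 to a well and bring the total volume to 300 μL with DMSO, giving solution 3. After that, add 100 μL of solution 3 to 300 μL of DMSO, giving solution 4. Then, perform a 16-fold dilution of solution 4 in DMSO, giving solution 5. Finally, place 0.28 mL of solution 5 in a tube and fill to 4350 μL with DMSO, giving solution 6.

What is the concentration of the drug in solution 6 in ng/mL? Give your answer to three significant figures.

Step 1: 0.32 mL + 12.8 mL = 13.12 mL total → factor 13.12/0.32 = 41
Step 2: 1 mL + 14 mL = 15 mL total → factor 15/1 = 15
Step 3: 85 μL brought to 300 μL → factor 300/85 = 3.5294
Step 4: 100 μL + 300 μL = 400 μL total → factor 400/100 = 4
Step 5: 16-fold → factor 16
Step 6: 0.28 mL brought to 4350 μL → factor 4.35/0.28 = 15.536
Overall dilution factor = 41 × 15 × 3.5294 × 4 × 16 × 15.536 = 2.1582 × 10^6
Final = 2.50 g/L / 2.1582 × 10^6 = 1.158 × 10^-6 g/L = 1.16 ng/mL

1.16 ng/mL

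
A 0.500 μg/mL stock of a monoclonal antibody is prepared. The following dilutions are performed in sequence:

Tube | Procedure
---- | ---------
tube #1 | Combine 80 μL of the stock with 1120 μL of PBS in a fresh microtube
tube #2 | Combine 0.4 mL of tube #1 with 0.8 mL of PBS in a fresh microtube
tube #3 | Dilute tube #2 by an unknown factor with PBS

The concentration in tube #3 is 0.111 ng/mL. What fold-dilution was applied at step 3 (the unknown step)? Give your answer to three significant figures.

100-fold

Step 1: 80 μL + 1120 μL = 1200 μL total → factor 1200/80 = 15
Step 2: 0.4 mL + 0.8 mL = 1.2 mL total → factor 1.2/0.4 = 3
Step 3: unknown factor x
Product of known-step factors = 45
Overall factor = 0.500 μg/mL / (0.111 ng/mL) = 4504.5
x = 4504.5 / 45 = 100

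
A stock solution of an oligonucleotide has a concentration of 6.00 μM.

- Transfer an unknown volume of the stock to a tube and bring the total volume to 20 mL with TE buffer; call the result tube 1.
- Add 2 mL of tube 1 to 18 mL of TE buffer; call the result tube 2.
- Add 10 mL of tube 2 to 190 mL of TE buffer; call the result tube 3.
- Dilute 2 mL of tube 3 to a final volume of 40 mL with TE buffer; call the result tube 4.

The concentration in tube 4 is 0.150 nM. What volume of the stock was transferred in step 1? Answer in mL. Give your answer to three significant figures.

Step 1: v brought to 20 mL → factor = 20 mL/v
Step 2: 2 mL + 18 mL = 20 mL total → factor 20/2 = 10
Step 3: 10 mL + 190 mL = 200 mL total → factor 200/10 = 20
Step 4: 2 mL brought to 40 mL → factor 40/2 = 20
Product of known-step factors = 4000
Overall factor = 6.00 μM / (0.150 nM) = 40000
Step-1 factor = 40000 / 4000 = 10
v = 20 mL / 10 = 2.00 mL

2.00 mL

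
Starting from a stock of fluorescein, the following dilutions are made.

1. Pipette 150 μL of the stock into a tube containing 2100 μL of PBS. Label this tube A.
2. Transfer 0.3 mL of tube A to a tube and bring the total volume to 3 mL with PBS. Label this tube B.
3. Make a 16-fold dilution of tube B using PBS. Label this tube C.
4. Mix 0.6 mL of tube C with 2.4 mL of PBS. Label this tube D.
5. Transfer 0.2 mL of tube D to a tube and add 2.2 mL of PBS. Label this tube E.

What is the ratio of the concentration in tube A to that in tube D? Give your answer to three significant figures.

Step 1: 150 μL + 2100 μL = 2250 μL total → factor 2250/150 = 15
Step 2: 0.3 mL brought to 3 mL → factor 3/0.3 = 10
Step 3: 16-fold → factor 16
Step 4: 0.6 mL + 2.4 mL = 3 mL total → factor 3/0.6 = 5
Dilution factor to tube A = 15; to tube D = 12000
[tube A]/[tube D] = (factor to tube D)/(factor to tube A) = 12000/15 = 800

800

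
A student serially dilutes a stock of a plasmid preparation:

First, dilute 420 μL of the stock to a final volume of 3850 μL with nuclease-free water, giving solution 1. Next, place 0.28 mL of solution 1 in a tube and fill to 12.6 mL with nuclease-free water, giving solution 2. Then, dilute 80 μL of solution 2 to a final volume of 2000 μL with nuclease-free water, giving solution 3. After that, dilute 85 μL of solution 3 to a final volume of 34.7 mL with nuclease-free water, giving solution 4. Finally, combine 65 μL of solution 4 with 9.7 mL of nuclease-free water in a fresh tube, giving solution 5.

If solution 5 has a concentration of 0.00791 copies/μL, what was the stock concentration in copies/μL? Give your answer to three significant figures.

Step 1: 420 μL brought to 3850 μL → factor 3850/420 = 9.1667
Step 2: 0.28 mL brought to 12.6 mL → factor 12.6/0.28 = 45
Step 3: 80 μL brought to 2000 μL → factor 2000/80 = 25
Step 4: 85 μL brought to 34.7 mL → factor 34700/85 = 408.24
Step 5: 65 μL + 9.7 mL = 9765 μL total → factor 9765/65 = 150.23
Overall dilution factor = 9.1667 × 45 × 25 × 408.24 × 150.23 = 6.3246 × 10^8
Stock = 0.00791 copies/μL × 6.3246 × 10^8 = 5.00 × 10^6 copies/μL

5.00 × 10^6 copies/μL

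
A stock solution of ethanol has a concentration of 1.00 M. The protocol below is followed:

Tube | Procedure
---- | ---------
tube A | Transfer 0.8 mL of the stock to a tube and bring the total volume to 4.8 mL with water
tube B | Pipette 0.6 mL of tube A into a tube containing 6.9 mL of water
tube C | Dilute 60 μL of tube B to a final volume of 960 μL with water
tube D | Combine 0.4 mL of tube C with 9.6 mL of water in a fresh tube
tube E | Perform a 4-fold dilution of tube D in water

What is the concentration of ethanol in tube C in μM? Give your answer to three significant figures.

Step 1: 0.8 mL brought to 4.8 mL → factor 4.8/0.8 = 6
Step 2: 0.6 mL + 6.9 mL = 7.5 mL total → factor 7.5/0.6 = 12.5
Step 3: 60 μL brought to 960 μL → factor 960/60 = 16
Dilution factor through tube C = 6 × 12.5 × 16 = 1200
[tube C] = 1.00 M / 1200 = 0.0008333 M = 833 μM

833 μM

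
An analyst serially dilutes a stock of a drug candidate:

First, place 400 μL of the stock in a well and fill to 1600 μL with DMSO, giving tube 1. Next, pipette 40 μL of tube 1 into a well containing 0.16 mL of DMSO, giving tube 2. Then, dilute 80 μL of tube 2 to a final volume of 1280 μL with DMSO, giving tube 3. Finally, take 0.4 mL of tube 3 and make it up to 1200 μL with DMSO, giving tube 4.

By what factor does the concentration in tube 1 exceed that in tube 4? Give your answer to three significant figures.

240

Step 1: 400 μL brought to 1600 μL → factor 1600/400 = 4
Step 2: 40 μL + 0.16 mL = 200 μL total → factor 200/40 = 5
Step 3: 80 μL brought to 1280 μL → factor 1280/80 = 16
Step 4: 0.4 mL brought to 1200 μL → factor 1.2/0.4 = 3
Dilution factor to tube 1 = 4; to tube 4 = 960
[tube 1]/[tube 4] = (factor to tube 4)/(factor to tube 1) = 960/4 = 240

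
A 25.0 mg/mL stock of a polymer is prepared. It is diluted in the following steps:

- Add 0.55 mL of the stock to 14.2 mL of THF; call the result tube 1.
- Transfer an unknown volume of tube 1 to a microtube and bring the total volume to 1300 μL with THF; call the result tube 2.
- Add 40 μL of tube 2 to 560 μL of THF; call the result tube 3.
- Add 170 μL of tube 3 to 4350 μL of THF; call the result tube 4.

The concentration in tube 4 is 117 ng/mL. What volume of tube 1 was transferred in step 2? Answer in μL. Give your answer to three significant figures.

Step 1: 0.55 mL + 14.2 mL = 14.75 mL total → factor 14.75/0.55 = 26.818
Step 2: v brought to 1300 μL → factor = 1300 μL/v
Step 3: 40 μL + 560 μL = 600 μL total → factor 600/40 = 15
Step 4: 170 μL + 4350 μL = 4520 μL total → factor 4520/170 = 26.588
Product of known-step factors = 10696
Overall factor = 25.0 mg/mL / (117 ng/mL) = 2.1368 × 10^5
Step-2 factor = 2.1368 × 10^5 / 10696 = 19.978
v = 1300 μL / 19.978 = 65.1 μL

65.1 μL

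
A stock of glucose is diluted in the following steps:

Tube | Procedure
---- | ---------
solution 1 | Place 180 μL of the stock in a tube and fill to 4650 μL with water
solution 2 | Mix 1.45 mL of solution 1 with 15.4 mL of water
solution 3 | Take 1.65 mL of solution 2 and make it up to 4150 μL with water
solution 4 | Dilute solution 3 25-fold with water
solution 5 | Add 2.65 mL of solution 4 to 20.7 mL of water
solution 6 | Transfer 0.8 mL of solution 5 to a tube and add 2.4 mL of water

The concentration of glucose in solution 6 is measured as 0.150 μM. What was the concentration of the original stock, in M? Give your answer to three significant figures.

0.0998 M

Step 1: 180 μL brought to 4650 μL → factor 4650/180 = 25.833
Step 2: 1.45 mL + 15.4 mL = 16.85 mL total → factor 16.85/1.45 = 11.621
Step 3: 1.65 mL brought to 4150 μL → factor 4.15/1.65 = 2.5152
Step 4: 25-fold → factor 25
Step 5: 2.65 mL + 20.7 mL = 23.35 mL total → factor 23.35/2.65 = 8.8113
Step 6: 0.8 mL + 2.4 mL = 3.2 mL total → factor 3.2/0.8 = 4
Overall dilution factor = 25.833 × 11.621 × 2.5152 × 25 × 8.8113 × 4 = 6.653 × 10^5
Stock = 0.150 μM × 6.653 × 10^5 = 9.979 × 10^4 μM = 0.0998 M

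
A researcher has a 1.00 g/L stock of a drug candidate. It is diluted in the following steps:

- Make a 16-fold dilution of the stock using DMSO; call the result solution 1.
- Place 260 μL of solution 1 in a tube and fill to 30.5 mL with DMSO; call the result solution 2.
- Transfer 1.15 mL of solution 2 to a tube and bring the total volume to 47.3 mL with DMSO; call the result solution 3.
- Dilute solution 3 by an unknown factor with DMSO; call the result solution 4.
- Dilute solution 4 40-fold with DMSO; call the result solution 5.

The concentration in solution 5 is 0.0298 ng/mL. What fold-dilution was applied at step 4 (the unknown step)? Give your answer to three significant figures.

Step 1: 16-fold → factor 16
Step 2: 260 μL brought to 30.5 mL → factor 30500/260 = 117.31
Step 3: 1.15 mL brought to 47.3 mL → factor 47.3/1.15 = 41.13
Step 4: unknown factor x
Step 5: 40-fold → factor 40
Product of known-step factors = 3.0879 × 10^6
Overall factor = 1.00 g/L / (0.0298 ng/mL) = 3.3557 × 10^7
x = 3.3557 × 10^7 / 3.0879 × 10^6 = 10.9

10.9-fold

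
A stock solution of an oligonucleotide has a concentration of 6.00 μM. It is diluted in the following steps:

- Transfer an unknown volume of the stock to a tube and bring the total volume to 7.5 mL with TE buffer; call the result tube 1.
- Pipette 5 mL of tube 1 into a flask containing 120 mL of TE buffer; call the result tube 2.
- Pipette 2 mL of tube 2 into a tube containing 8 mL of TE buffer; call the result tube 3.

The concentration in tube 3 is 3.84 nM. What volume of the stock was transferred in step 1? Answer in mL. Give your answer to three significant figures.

Step 1: v brought to 7.5 mL → factor = 7.5 mL/v
Step 2: 5 mL + 120 mL = 125 mL total → factor 125/5 = 25
Step 3: 2 mL + 8 mL = 10 mL total → factor 10/2 = 5
Product of known-step factors = 125
Overall factor = 6.00 μM / (3.84 nM) = 1562.5
Step-1 factor = 1562.5 / 125 = 12.5
v = 7.5 mL / 12.5 = 0.600 mL

0.600 mL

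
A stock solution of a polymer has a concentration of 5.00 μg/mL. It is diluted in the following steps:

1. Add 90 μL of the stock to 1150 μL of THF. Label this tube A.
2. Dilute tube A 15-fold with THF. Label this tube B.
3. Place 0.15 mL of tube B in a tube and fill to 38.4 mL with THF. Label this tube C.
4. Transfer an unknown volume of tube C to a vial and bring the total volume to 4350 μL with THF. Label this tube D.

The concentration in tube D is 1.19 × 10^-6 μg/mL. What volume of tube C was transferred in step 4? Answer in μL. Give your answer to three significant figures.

Step 1: 90 μL + 1150 μL = 1240 μL total → factor 1240/90 = 13.778
Step 2: 15-fold → factor 15
Step 3: 0.15 mL brought to 38.4 mL → factor 38.4/0.15 = 256
Step 4: v brought to 4350 μL → factor = 4350 μL/v
Product of known-step factors = 52907
Overall factor = 5.00 μg/mL / (1.19 × 10^-6 μg/mL) = 4.2017 × 10^6
Step-4 factor = 4.2017 × 10^6 / 52907 = 79.417
v = 4350 μL / 79.417 = 54.8 μL

54.8 μL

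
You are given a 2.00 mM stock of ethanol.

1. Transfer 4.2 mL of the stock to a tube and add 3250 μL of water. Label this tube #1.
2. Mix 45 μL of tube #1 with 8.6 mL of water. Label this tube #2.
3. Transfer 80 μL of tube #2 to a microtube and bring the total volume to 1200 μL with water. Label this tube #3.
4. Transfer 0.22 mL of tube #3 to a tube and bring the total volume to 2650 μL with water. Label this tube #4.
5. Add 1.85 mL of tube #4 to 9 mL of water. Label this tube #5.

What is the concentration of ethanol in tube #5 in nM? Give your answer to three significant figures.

Step 1: 4.2 mL + 3250 μL = 7.45 mL total → factor 7.45/4.2 = 1.7738
Step 2: 45 μL + 8.6 mL = 8645 μL total → factor 8645/45 = 192.11
Step 3: 80 μL brought to 1200 μL → factor 1200/80 = 15
Step 4: 0.22 mL brought to 2650 μL → factor 2.65/0.22 = 12.045
Step 5: 1.85 mL + 9 mL = 10.85 mL total → factor 10.85/1.85 = 5.8649
Overall dilution factor = 1.7738 × 192.11 × 15 × 12.045 × 5.8649 = 3.611 × 10^5
Final = 2.00 mM / 3.611 × 10^5 = 5.539 × 10^-6 mM = 5.54 nM

5.54 nM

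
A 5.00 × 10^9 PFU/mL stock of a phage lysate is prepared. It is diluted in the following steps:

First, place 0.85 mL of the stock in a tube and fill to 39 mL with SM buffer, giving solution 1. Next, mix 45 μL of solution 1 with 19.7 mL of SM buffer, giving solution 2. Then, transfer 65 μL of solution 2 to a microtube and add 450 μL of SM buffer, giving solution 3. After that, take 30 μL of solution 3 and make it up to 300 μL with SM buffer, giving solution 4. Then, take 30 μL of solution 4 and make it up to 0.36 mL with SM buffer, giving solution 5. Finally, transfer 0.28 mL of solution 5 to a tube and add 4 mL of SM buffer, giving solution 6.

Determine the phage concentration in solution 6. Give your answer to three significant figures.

Step 1: 0.85 mL brought to 39 mL → factor 39/0.85 = 45.882
Step 2: 45 μL + 19.7 mL = 19745 μL total → factor 19745/45 = 438.78
Step 3: 65 μL + 450 μL = 515 μL total → factor 515/65 = 7.9231
Step 4: 30 μL brought to 300 μL → factor 300/30 = 10
Step 5: 30 μL brought to 0.36 mL → factor 360/30 = 12
Step 6: 0.28 mL + 4 mL = 4.28 mL total → factor 4.28/0.28 = 15.286
Overall dilution factor = 45.882 × 438.78 × 7.9231 × 10 × 12 × 15.286 = 2.9258 × 10^8
Final = 5.00 × 10^9 PFU/mL / 2.9258 × 10^8 = 17.1 PFU/mL

17.1 PFU/mL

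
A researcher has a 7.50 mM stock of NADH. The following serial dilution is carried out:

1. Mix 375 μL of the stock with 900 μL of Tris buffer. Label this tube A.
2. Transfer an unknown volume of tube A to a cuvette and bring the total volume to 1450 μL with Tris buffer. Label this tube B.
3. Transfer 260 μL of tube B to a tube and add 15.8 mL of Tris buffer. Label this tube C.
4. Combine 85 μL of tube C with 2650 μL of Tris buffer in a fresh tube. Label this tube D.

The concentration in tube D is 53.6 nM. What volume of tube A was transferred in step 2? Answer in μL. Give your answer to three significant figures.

70.0 μL

Step 1: 375 μL + 900 μL = 1275 μL total → factor 1275/375 = 3.4
Step 2: v brought to 1450 μL → factor = 1450 μL/v
Step 3: 260 μL + 15.8 mL = 16060 μL total → factor 16060/260 = 61.769
Step 4: 85 μL + 2650 μL = 2735 μL total → factor 2735/85 = 32.176
Product of known-step factors = 6757.6
Overall factor = 7.50 mM / (53.6 nM) = 1.3993 × 10^5
Step-2 factor = 1.3993 × 10^5 / 6757.6 = 20.707
v = 1450 μL / 20.707 = 70.0 μL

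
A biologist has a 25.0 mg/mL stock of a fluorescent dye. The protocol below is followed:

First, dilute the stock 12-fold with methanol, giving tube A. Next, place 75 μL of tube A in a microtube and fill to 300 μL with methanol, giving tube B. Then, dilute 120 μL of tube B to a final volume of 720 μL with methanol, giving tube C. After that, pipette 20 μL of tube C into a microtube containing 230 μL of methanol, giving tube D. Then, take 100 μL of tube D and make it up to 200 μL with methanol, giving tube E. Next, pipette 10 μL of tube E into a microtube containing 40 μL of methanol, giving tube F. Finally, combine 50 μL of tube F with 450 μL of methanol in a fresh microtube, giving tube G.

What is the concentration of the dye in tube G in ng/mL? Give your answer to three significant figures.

Step 1: 12-fold → factor 12
Step 2: 75 μL brought to 300 μL → factor 300/75 = 4
Step 3: 120 μL brought to 720 μL → factor 720/120 = 6
Step 4: 20 μL + 230 μL = 250 μL total → factor 250/20 = 12.5
Step 5: 100 μL brought to 200 μL → factor 200/100 = 2
Step 6: 10 μL + 40 μL = 50 μL total → factor 50/10 = 5
Step 7: 50 μL + 450 μL = 500 μL total → factor 500/50 = 10
Overall dilution factor = 12 × 4 × 6 × 12.5 × 2 × 5 × 10 = 3.6 × 10^5
Final = 25.0 mg/mL / 3.6 × 10^5 = 6.944 × 10^-5 mg/mL = 69.4 ng/mL

69.4 ng/mL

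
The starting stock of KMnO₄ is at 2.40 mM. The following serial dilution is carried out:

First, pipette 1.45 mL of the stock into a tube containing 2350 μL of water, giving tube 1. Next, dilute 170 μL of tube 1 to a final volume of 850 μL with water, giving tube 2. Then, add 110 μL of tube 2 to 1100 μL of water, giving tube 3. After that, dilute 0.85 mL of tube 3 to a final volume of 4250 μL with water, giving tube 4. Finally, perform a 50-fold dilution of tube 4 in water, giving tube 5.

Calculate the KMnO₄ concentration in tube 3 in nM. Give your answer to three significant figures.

1.67 × 10^4 nM

Step 1: 1.45 mL + 2350 μL = 3.8 mL total → factor 3.8/1.45 = 2.6207
Step 2: 170 μL brought to 850 μL → factor 850/170 = 5
Step 3: 110 μL + 1100 μL = 1210 μL total → factor 1210/110 = 11
Dilution factor through tube 3 = 2.6207 × 5 × 11 = 144.14
[tube 3] = 2.40 mM / 144.14 = 0.01665 mM = 1.67 × 10^4 nM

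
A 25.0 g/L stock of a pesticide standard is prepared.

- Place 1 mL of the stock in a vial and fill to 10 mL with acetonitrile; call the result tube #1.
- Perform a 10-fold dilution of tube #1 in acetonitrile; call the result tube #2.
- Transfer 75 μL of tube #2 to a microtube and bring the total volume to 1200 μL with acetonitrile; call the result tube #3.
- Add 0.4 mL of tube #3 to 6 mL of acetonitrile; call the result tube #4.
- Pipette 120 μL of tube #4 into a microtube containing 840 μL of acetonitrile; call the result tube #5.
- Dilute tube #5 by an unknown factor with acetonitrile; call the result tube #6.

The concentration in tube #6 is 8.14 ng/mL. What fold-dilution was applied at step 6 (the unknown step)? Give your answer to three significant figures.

15.0-fold

Step 1: 1 mL brought to 10 mL → factor 10/1 = 10
Step 2: 10-fold → factor 10
Step 3: 75 μL brought to 1200 μL → factor 1200/75 = 16
Step 4: 0.4 mL + 6 mL = 6.4 mL total → factor 6.4/0.4 = 16
Step 5: 120 μL + 840 μL = 960 μL total → factor 960/120 = 8
Step 6: unknown factor x
Product of known-step factors = 2.048 × 10^5
Overall factor = 25.0 g/L / (8.14 ng/mL) = 3.0713 × 10^6
x = 3.0713 × 10^6 / 2.048 × 10^5 = 15.0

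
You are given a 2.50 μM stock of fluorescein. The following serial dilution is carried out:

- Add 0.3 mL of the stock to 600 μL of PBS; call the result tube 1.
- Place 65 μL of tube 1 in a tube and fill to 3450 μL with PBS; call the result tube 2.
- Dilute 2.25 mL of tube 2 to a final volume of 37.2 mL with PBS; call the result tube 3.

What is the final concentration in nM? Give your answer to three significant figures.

0.950 nM

Step 1: 0.3 mL + 600 μL = 0.9 mL total → factor 0.9/0.3 = 3
Step 2: 65 μL brought to 3450 μL → factor 3450/65 = 53.077
Step 3: 2.25 mL brought to 37.2 mL → factor 37.2/2.25 = 16.533
Overall dilution factor = 3 × 53.077 × 16.533 = 2632.6
Final = 2.50 μM / 2632.6 = 0.0009496 μM = 0.950 nM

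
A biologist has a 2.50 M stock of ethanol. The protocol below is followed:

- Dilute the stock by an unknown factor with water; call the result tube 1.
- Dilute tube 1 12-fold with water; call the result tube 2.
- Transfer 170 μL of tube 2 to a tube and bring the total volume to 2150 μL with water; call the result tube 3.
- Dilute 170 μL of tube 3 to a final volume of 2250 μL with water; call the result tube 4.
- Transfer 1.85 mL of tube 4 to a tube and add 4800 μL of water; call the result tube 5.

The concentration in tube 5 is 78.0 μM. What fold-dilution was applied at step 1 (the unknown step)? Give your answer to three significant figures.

Step 1: unknown factor x
Step 2: 12-fold → factor 12
Step 3: 170 μL brought to 2150 μL → factor 2150/170 = 12.647
Step 4: 170 μL brought to 2250 μL → factor 2250/170 = 13.235
Step 5: 1.85 mL + 4800 μL = 6.65 mL total → factor 6.65/1.85 = 3.5946
Product of known-step factors = 7220.3
Overall factor = 2.50 M / (78.0 μM) = 32051
x = 32051 / 7220.3 = 4.44

4.44-fold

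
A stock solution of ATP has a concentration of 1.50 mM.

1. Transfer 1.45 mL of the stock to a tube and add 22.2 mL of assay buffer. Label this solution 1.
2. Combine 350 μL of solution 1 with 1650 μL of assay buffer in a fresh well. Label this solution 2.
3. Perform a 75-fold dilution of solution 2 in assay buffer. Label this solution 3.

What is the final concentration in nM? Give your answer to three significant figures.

Step 1: 1.45 mL + 22.2 mL = 23.65 mL total → factor 23.65/1.45 = 16.31
Step 2: 350 μL + 1650 μL = 2000 μL total → factor 2000/350 = 5.7143
Step 3: 75-fold → factor 75
Overall dilution factor = 16.31 × 5.7143 × 75 = 6990.1
Final = 1.50 mM / 6990.1 = 0.0002146 mM = 215 nM

215 nM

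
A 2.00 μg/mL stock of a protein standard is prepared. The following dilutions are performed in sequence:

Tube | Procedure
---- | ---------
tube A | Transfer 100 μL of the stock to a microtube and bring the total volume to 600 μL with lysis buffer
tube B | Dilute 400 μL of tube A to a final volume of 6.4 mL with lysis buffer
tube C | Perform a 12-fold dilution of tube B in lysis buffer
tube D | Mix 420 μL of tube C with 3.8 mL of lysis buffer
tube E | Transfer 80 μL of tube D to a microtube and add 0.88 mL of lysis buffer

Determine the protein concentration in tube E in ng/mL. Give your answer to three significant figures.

Step 1: 100 μL brought to 600 μL → factor 600/100 = 6
Step 2: 400 μL brought to 6.4 mL → factor 6400/400 = 16
Step 3: 12-fold → factor 12
Step 4: 420 μL + 3.8 mL = 4220 μL total → factor 4220/420 = 10.048
Step 5: 80 μL + 0.88 mL = 960 μL total → factor 960/80 = 12
Overall dilution factor = 6 × 16 × 12 × 10.048 × 12 = 1.389 × 10^5
Final = 2.00 μg/mL / 1.389 × 10^5 = 1.440 × 10^-5 μg/mL = 0.0144 ng/mL

0.0144 ng/mL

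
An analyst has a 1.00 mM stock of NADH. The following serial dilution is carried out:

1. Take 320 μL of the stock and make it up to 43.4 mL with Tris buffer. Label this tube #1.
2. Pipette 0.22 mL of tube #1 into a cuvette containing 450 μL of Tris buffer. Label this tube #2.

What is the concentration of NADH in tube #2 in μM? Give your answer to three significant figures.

2.42 μM

Step 1: 320 μL brought to 43.4 mL → factor 43400/320 = 135.62
Step 2: 0.22 mL + 450 μL = 0.67 mL total → factor 0.67/0.22 = 3.0455
Overall dilution factor = 135.62 × 3.0455 = 413.04
Final = 1.00 mM / 413.04 = 0.002421 mM = 2.42 μM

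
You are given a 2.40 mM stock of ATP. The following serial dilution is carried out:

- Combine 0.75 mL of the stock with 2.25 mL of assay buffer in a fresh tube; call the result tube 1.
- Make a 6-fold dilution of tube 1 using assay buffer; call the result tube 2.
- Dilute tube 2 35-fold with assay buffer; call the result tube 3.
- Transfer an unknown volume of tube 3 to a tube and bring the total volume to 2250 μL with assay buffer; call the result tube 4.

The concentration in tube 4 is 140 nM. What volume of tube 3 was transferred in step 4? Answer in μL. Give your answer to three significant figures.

110 μL

Step 1: 0.75 mL + 2.25 mL = 3 mL total → factor 3/0.75 = 4
Step 2: 6-fold → factor 6
Step 3: 35-fold → factor 35
Step 4: v brought to 2250 μL → factor = 2250 μL/v
Product of known-step factors = 840
Overall factor = 2.40 mM / (140 nM) = 17143
Step-4 factor = 17143 / 840 = 20.408
v = 2250 μL / 20.408 = 110 μL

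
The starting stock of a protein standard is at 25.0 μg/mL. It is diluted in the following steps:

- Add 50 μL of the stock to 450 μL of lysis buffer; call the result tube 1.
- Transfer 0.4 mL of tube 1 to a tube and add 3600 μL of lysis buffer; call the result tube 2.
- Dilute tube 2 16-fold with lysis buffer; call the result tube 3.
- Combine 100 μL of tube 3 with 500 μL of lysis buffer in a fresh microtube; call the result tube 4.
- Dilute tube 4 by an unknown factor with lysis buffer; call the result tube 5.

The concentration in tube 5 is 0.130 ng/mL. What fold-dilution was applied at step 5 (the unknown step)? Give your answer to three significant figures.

Step 1: 50 μL + 450 μL = 500 μL total → factor 500/50 = 10
Step 2: 0.4 mL + 3600 μL = 4 mL total → factor 4/0.4 = 10
Step 3: 16-fold → factor 16
Step 4: 100 μL + 500 μL = 600 μL total → factor 600/100 = 6
Step 5: unknown factor x
Product of known-step factors = 9600
Overall factor = 25.0 μg/mL / (0.130 ng/mL) = 1.9231 × 10^5
x = 1.9231 × 10^5 / 9600 = 20.0

20.0-fold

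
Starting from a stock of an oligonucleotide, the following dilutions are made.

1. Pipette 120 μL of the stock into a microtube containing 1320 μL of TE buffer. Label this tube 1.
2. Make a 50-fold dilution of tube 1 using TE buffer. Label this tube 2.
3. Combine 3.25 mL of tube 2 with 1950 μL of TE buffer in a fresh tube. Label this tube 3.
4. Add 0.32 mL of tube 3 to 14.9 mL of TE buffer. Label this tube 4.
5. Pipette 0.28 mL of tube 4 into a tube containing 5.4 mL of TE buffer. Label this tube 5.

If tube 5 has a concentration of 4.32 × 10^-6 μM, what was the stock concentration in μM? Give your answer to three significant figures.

Step 1: 120 μL + 1320 μL = 1440 μL total → factor 1440/120 = 12
Step 2: 50-fold → factor 50
Step 3: 3.25 mL + 1950 μL = 5.2 mL total → factor 5.2/3.25 = 1.6
Step 4: 0.32 mL + 14.9 mL = 15.22 mL total → factor 15.22/0.32 = 47.562
Step 5: 0.28 mL + 5.4 mL = 5.68 mL total → factor 5.68/0.28 = 20.286
Overall dilution factor = 12 × 50 × 1.6 × 47.562 × 20.286 = 9.2625 × 10^5
Stock = 4.32 × 10^-6 μM × 9.2625 × 10^5 = 4.00 μM

4.00 μM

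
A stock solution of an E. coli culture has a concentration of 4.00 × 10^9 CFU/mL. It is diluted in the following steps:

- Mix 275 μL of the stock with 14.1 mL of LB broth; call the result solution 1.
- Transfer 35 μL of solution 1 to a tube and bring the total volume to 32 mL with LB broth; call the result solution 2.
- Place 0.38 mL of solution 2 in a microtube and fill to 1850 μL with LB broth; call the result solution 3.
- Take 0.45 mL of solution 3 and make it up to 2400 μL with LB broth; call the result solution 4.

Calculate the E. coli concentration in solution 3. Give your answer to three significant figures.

1.72 × 10^4 CFU/mL

Step 1: 275 μL + 14.1 mL = 14375 μL total → factor 14375/275 = 52.273
Step 2: 35 μL brought to 32 mL → factor 32000/35 = 914.29
Step 3: 0.38 mL brought to 1850 μL → factor 1.85/0.38 = 4.8684
Dilution factor through solution 3 = 52.273 × 914.29 × 4.8684 = 2.3267 × 10^5
[solution 3] = 4.00 × 10^9 CFU/mL / 2.3267 × 10^5 = 1.72 × 10^4 CFU/mL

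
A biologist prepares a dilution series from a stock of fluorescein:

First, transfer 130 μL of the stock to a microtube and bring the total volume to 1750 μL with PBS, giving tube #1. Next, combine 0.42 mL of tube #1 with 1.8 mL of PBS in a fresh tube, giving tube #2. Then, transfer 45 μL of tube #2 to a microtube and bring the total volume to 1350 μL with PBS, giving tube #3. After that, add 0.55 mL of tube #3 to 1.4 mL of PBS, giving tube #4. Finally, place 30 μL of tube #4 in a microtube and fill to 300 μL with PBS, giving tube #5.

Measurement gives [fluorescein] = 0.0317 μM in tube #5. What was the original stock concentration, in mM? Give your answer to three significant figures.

Step 1: 130 μL brought to 1750 μL → factor 1750/130 = 13.462
Step 2: 0.42 mL + 1.8 mL = 2.22 mL total → factor 2.22/0.42 = 5.2857
Step 3: 45 μL brought to 1350 μL → factor 1350/45 = 30
Step 4: 0.55 mL + 1.4 mL = 1.95 mL total → factor 1.95/0.55 = 3.5455
Step 5: 30 μL brought to 300 μL → factor 300/30 = 10
Overall dilution factor = 13.462 × 5.2857 × 30 × 3.5455 × 10 = 75682
Stock = 0.0317 μM × 75682 = 2399 μM = 2.40 mM

2.40 mM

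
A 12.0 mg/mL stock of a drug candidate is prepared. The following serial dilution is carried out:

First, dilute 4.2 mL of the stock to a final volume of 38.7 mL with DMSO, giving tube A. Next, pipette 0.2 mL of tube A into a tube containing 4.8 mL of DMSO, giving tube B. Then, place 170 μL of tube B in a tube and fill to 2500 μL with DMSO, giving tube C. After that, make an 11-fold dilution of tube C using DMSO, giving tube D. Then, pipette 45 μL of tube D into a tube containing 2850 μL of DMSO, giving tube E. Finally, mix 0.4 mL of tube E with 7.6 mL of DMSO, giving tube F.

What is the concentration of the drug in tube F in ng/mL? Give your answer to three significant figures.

0.250 ng/mL

Step 1: 4.2 mL brought to 38.7 mL → factor 38.7/4.2 = 9.2143
Step 2: 0.2 mL + 4.8 mL = 5 mL total → factor 5/0.2 = 25
Step 3: 170 μL brought to 2500 μL → factor 2500/170 = 14.706
Step 4: 11-fold → factor 11
Step 5: 45 μL + 2850 μL = 2895 μL total → factor 2895/45 = 64.333
Step 6: 0.4 mL + 7.6 mL = 8 mL total → factor 8/0.4 = 20
Overall dilution factor = 9.2143 × 25 × 14.706 × 11 × 64.333 × 20 = 4.7946 × 10^7
Final = 12.0 mg/mL / 4.7946 × 10^7 = 2.503 × 10^-7 mg/mL = 0.250 ng/mL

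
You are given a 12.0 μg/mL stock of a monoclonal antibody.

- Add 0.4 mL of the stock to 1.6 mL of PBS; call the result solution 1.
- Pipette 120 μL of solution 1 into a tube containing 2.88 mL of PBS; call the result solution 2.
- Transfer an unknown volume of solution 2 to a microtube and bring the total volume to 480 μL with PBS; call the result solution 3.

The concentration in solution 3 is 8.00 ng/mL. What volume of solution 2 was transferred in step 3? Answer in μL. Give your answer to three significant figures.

40.0 μL

Step 1: 0.4 mL + 1.6 mL = 2 mL total → factor 2/0.4 = 5
Step 2: 120 μL + 2.88 mL = 3000 μL total → factor 3000/120 = 25
Step 3: v brought to 480 μL → factor = 480 μL/v
Product of known-step factors = 125
Overall factor = 12.0 μg/mL / (8.00 ng/mL) = 1500
Step-3 factor = 1500 / 125 = 12
v = 480 μL / 12 = 40.0 μL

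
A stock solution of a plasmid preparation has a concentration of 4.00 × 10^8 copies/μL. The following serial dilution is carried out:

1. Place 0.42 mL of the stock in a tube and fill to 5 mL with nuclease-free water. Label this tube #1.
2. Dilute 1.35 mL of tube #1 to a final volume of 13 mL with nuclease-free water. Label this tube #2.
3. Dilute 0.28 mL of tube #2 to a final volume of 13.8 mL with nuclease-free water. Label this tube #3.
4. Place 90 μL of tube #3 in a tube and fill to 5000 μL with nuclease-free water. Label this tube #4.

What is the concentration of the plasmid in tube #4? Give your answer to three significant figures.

1.27 × 10^3 copies/μL

Step 1: 0.42 mL brought to 5 mL → factor 5/0.42 = 11.905
Step 2: 1.35 mL brought to 13 mL → factor 13/1.35 = 9.6296
Step 3: 0.28 mL brought to 13.8 mL → factor 13.8/0.28 = 49.286
Step 4: 90 μL brought to 5000 μL → factor 5000/90 = 55.556
Overall dilution factor = 11.905 × 9.6296 × 49.286 × 55.556 = 3.1389 × 10^5
Final = 4.00 × 10^8 copies/μL / 3.1389 × 10^5 = 1.27 × 10^3 copies/μL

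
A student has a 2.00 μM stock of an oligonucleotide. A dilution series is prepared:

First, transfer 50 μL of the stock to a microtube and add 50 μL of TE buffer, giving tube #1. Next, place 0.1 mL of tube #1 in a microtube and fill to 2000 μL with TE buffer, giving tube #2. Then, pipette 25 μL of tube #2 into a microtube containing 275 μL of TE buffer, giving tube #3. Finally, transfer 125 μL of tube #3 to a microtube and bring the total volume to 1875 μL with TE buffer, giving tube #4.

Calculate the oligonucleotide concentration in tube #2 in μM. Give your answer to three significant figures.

Step 1: 50 μL + 50 μL = 100 μL total → factor 100/50 = 2
Step 2: 0.1 mL brought to 2000 μL → factor 2/0.1 = 20
Dilution factor through tube #2 = 2 × 20 = 40
[tube #2] = 2.00 μM / 40 = 0.0500 μM

0.0500 μM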